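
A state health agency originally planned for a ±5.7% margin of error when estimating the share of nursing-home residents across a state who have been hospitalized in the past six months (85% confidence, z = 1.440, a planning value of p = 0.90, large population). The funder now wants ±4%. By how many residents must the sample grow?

59

At ±5.7%: n = 1.440² × 0.0900 / 0.057² ≈ 57.44 → 58.
At ±4%: n = 1.440² × 0.0900 / 0.040² ≈ 116.64 → 117.
Additional respondents: 117 − 58 = 59.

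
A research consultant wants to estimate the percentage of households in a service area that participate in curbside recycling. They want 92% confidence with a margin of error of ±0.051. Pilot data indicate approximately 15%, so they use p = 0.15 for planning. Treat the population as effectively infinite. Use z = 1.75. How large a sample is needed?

151

With p = 0.15, p(1−p) = 0.1275.
n = z²·p(1−p)/E² = 1.75² × 0.1275 / 0.051² = 3.0625 × 0.1275 / 0.002601 ≈ 150.12.
Rounding up gives n = 151.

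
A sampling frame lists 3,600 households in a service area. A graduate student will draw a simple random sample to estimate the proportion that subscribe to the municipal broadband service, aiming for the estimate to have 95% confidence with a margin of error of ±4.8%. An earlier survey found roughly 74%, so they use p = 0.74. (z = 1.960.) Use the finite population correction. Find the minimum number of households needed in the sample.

Unadjusted: n₀ = 1.960² × 0.74 × 0.26 / 0.048² ≈ 320.80, so n₀ = 321.
Finite population correction with N = 3,600: n = n₀ / (1 + (n₀−1)/N) = 321 / (1 + 320/3600) = 321 / 1.0889 ≈ 294.80.
Rounding up, n = 295.

295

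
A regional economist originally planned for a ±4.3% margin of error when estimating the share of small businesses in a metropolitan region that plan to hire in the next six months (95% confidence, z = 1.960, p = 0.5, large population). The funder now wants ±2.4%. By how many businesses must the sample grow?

1148

At ±4.3%: n = 1.960² × 0.2500 / 0.043² ≈ 519.42 → 520.
At ±2.4%: n = 1.960² × 0.2500 / 0.024² ≈ 1667.36 → 1668.
Additional respondents: 1668 − 520 = 1148.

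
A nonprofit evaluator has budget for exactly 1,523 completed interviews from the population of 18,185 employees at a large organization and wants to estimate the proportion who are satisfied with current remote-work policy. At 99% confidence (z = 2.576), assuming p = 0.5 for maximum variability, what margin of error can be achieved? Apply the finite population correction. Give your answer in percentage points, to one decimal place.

3.2

Finite-population factor: (N−n)/(N−1) = (18185−1523)/(18185−1) = 0.9163.
SE(p̂) = √[p(1−p)/n · (N−n)/(N−1)] = √[0.2500/1523 × 0.9163] = 0.01226.
E = z × SE = 2.576 × 0.01226 = 0.03159 ≈ 3.2 percentage points.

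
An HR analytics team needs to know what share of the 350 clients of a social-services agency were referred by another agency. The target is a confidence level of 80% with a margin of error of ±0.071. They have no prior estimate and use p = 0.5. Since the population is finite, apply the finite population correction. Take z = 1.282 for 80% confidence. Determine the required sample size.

Unadjusted: n₀ = 1.282² × 0.50 × 0.50 / 0.071² ≈ 81.51, so n₀ = 82.
Finite population correction with N = 350: n = n₀ / (1 + (n₀−1)/N) = 82 / (1 + 81/350) = 82 / 1.2314 ≈ 66.59.
Rounding up, n = 67.

67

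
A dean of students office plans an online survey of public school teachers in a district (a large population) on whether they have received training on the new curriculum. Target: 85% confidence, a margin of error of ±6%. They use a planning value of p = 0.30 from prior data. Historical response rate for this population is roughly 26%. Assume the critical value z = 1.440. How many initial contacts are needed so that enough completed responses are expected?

466

Completed interviews needed: n₀ = 1.440² × 0.2100 / 0.060² ≈ 120.96 → 121.
At a 26% response rate, contacts needed = 121 / 0.26 ≈ 465.38 → 466.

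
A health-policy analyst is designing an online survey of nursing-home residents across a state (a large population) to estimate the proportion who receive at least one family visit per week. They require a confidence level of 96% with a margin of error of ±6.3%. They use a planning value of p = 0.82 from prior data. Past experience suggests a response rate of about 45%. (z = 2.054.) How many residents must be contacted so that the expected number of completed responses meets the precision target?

349

Completed interviews needed: n₀ = 2.054² × 0.1476 / 0.063² ≈ 156.89 → 157.
At a 45% response rate, contacts needed = 157 / 0.45 ≈ 348.89 → 349.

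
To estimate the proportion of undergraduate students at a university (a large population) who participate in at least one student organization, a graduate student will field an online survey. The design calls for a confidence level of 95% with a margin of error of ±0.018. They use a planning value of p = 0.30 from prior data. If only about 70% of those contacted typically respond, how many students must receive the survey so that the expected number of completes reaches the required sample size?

For 95% confidence, z = 1.960.
Completed interviews needed: n₀ = 1.960² × 0.2100 / 0.018² ≈ 2489.93 → 2490.
At a 70% response rate, contacts needed = 2490 / 0.70 ≈ 3557.14 → 3558.

3558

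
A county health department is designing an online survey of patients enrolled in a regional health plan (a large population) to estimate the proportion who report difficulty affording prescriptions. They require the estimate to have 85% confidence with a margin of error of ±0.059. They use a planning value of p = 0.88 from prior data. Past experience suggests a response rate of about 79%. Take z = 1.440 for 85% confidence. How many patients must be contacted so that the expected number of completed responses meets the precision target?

Completed interviews needed: n₀ = 1.440² × 0.1056 / 0.059² ≈ 62.90 → 63.
At a 79% response rate, contacts needed = 63 / 0.79 ≈ 79.75 → 80.

80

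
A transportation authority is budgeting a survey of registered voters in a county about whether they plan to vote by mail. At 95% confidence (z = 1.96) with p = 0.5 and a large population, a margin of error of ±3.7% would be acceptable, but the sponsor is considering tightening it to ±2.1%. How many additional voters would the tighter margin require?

At ±3.7%: n = 1.96² × 0.2500 / 0.037² ≈ 701.53 → 702.
At ±2.1%: n = 1.96² × 0.2500 / 0.021² ≈ 2177.78 → 2178.
Additional respondents: 2178 − 702 = 1476.

1476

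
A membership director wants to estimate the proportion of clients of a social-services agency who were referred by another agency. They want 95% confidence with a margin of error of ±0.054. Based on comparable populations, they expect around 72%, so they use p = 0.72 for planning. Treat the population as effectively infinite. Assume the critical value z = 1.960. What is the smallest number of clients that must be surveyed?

266

With p = 0.72, p(1−p) = 0.2016.
n = z²·p(1−p)/E² = 1.960² × 0.2016 / 0.054² = 3.8416 × 0.2016 / 0.002916 ≈ 265.59.
Rounding up gives n = 266.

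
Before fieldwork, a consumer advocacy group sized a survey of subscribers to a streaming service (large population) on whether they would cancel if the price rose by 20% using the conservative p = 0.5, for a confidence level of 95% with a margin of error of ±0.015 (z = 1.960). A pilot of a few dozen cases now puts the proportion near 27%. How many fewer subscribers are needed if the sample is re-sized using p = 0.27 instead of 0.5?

903

Conservative (p = 0.5): n = 1.960² × 0.25 / 0.015² ≈ 4268.44 → 4269.
Using p = 0.27: p(1−p) = 0.1971, so n = 1.960² × 0.1971 / 0.015² ≈ 3365.24 → 3366.
Reduction: 4269 − 3366 = 903.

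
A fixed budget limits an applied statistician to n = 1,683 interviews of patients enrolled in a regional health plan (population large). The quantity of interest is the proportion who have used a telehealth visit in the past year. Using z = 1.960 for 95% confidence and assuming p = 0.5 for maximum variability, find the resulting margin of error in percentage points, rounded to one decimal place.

2.4

SE(p̂) = √[p(1−p)/n] = √[0.2500/1683] = 0.01219.
E = z × SE = 1.960 × 0.01219 = 0.02389, or 2.4 percentage points.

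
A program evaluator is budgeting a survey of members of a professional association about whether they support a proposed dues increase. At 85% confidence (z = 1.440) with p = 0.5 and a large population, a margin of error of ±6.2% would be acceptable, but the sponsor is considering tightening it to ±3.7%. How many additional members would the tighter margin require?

At ±6.2%: n = 1.440² × 0.2500 / 0.062² ≈ 134.86 → 135.
At ±3.7%: n = 1.440² × 0.2500 / 0.037² ≈ 378.67 → 379.
Additional respondents: 379 − 135 = 244.

244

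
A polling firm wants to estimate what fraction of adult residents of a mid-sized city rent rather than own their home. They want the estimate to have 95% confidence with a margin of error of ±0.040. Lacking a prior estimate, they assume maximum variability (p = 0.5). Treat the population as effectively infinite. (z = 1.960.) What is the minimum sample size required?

With p = 0.5, p(1−p) = 0.25.
n = z²·p(1−p)/E² = 1.960² × 0.2500 / 0.040² = 3.8416 × 0.2500 / 0.001600 ≈ 600.25.
Rounding up gives n = 601.

601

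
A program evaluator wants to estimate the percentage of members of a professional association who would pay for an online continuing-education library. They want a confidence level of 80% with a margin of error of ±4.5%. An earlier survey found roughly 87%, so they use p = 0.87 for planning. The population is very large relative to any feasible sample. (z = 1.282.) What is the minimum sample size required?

With p = 0.87, p(1−p) = 0.1131.
n = z²·p(1−p)/E² = 1.282² × 0.1131 / 0.045² = 1.6435 × 0.1131 / 0.002025 ≈ 91.79.
Rounding up gives n = 92.

92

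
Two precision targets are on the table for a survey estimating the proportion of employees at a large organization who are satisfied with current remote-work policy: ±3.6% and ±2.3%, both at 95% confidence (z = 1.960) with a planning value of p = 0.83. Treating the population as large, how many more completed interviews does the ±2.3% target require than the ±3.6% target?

At ±3.6%: n = 1.960² × 0.1411 / 0.036² ≈ 418.25 → 419.
At ±2.3%: n = 1.960² × 0.1411 / 0.023² ≈ 1024.67 → 1025.
Additional respondents: 1025 − 419 = 606.

606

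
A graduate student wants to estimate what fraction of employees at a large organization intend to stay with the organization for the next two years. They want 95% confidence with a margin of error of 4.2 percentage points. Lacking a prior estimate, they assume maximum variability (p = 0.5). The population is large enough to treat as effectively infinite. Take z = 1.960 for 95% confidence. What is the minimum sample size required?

545

With p = 0.5, p(1−p) = 0.25.
n = z²·p(1−p)/E² = 1.960² × 0.2500 / 0.042² = 3.8416 × 0.2500 / 0.001764 ≈ 544.44.
Rounding up gives n = 545.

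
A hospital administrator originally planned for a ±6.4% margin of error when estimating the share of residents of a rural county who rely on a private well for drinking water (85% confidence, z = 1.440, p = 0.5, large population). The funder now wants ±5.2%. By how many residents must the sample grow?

65

At ±6.4%: n = 1.440² × 0.2500 / 0.064² ≈ 126.56 → 127.
At ±5.2%: n = 1.440² × 0.2500 / 0.052² ≈ 191.72 → 192.
Additional respondents: 192 − 127 = 65.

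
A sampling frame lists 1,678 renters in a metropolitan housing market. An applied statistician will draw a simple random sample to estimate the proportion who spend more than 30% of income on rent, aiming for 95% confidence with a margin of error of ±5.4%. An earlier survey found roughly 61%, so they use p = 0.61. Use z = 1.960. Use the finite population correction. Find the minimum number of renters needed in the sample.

Unadjusted: n₀ = 1.960² × 0.61 × 0.39 / 0.054² ≈ 313.41, so n₀ = 314.
Finite population correction with N = 1,678: n = n₀ / (1 + (n₀−1)/N) = 314 / (1 + 313/1678) = 314 / 1.1865 ≈ 264.64.
Rounding up, n = 265.

265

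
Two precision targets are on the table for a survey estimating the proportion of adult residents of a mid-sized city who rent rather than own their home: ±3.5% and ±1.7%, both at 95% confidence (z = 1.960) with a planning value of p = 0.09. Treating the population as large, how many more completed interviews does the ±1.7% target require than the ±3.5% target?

At ±3.5%: n = 1.960² × 0.0819 / 0.035² ≈ 256.84 → 257.
At ±1.7%: n = 1.960² × 0.0819 / 0.017² ≈ 1088.67 → 1089.
Additional respondents: 1089 − 257 = 832.

832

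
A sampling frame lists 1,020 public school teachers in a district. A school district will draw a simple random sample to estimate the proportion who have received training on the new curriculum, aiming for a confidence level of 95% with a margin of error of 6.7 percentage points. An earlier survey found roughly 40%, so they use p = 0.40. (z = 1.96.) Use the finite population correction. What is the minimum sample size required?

Unadjusted: n₀ = 1.96² × 0.40 × 0.60 / 0.067² ≈ 205.39, so n₀ = 206.
Finite population correction with N = 1,020: n = n₀ / (1 + (n₀−1)/N) = 206 / (1 + 205/1020) = 206 / 1.2010 ≈ 171.53.
Rounding up, n = 172.

172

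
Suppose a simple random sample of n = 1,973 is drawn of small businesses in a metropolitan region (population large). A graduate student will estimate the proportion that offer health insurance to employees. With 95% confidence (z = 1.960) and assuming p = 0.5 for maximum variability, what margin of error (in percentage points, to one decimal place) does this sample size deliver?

2.2

SE(p̂) = √[p(1−p)/n] = √[0.2500/1973] = 0.01126.
E = z × SE = 1.960 × 0.01126 = 0.02206, or 2.2 percentage points.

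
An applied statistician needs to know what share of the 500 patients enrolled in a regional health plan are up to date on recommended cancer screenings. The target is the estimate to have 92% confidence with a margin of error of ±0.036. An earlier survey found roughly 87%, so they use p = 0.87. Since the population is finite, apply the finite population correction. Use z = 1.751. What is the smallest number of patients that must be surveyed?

Unadjusted: n₀ = 1.751² × 0.87 × 0.13 / 0.036² ≈ 267.57, so n₀ = 268.
Finite population correction with N = 500: n = n₀ / (1 + (n₀−1)/N) = 268 / (1 + 267/500) = 268 / 1.5340 ≈ 174.71.
Rounding up, n = 175.

175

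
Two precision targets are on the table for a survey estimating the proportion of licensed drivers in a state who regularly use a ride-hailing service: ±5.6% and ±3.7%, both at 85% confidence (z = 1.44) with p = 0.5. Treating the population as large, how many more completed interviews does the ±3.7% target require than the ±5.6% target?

At ±5.6%: n = 1.44² × 0.2500 / 0.056² ≈ 165.31 → 166.
At ±3.7%: n = 1.44² × 0.2500 / 0.037² ≈ 378.67 → 379.
Additional respondents: 379 − 166 = 213.

213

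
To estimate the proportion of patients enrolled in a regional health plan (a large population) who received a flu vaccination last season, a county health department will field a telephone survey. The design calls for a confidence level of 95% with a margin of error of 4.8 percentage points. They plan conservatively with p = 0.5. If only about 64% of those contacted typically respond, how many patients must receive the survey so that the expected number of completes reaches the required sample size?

For 95% confidence, z = 1.96.
Completed interviews needed: n₀ = 1.96² × 0.2500 / 0.048² ≈ 416.84 → 417.
At a 64% response rate, contacts needed = 417 / 0.64 ≈ 651.56 → 652.

652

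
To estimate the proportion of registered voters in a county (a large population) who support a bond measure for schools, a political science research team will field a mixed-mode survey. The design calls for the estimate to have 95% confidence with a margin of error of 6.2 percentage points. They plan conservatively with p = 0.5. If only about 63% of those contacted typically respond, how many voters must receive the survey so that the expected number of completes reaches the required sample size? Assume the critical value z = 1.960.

397

Completed interviews needed: n₀ = 1.960² × 0.2500 / 0.062² ≈ 249.84 → 250.
At a 63% response rate, contacts needed = 250 / 0.63 ≈ 396.83 → 397.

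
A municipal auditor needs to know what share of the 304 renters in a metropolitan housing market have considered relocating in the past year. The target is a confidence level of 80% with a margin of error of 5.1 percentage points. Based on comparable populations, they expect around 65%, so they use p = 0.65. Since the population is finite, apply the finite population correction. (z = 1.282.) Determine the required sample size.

Unadjusted: n₀ = 1.282² × 0.65 × 0.35 / 0.051² ≈ 143.75, so n₀ = 144.
Finite population correction with N = 304: n = n₀ / (1 + (n₀−1)/N) = 144 / (1 + 143/304) = 144 / 1.4704 ≈ 97.93.
Rounding up, n = 98.

98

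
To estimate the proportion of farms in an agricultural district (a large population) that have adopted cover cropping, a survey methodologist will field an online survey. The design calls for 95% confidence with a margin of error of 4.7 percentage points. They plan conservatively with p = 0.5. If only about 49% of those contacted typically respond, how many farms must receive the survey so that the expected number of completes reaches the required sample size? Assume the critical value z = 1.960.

Completed interviews needed: n₀ = 1.960² × 0.2500 / 0.047² ≈ 434.77 → 435.
At a 49% response rate, contacts needed = 435 / 0.49 ≈ 887.76 → 888.

888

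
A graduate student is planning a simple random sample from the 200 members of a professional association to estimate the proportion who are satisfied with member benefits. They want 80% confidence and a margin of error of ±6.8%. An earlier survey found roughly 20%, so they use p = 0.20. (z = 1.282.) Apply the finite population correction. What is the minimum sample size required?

45

Unadjusted: n₀ = 1.282² × 0.20 × 0.80 / 0.068² ≈ 56.87, so n₀ = 57.
Finite population correction with N = 200: n = n₀ / (1 + (n₀−1)/N) = 57 / (1 + 56/200) = 57 / 1.2800 ≈ 44.53.
Rounding up, n = 45.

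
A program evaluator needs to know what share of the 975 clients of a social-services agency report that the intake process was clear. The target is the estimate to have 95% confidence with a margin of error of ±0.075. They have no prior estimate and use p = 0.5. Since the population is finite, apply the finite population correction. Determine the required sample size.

For 95% confidence, z = 1.96.
Unadjusted: n₀ = 1.96² × 0.50 × 0.50 / 0.075² ≈ 170.74, so n₀ = 171.
Finite population correction with N = 975: n = n₀ / (1 + (n₀−1)/N) = 171 / (1 + 170/975) = 171 / 1.1744 ≈ 145.61.
Rounding up, n = 146.

146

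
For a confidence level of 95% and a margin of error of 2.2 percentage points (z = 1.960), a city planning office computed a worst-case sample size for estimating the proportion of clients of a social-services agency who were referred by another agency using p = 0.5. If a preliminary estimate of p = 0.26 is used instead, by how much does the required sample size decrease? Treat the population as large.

Conservative (p = 0.5): n = 1.960² × 0.25 / 0.022² ≈ 1984.30 → 1985.
Using p = 0.26: p(1−p) = 0.1924, so n = 1.960² × 0.1924 / 0.022² ≈ 1527.12 → 1528.
Reduction: 1985 − 1528 = 457.

457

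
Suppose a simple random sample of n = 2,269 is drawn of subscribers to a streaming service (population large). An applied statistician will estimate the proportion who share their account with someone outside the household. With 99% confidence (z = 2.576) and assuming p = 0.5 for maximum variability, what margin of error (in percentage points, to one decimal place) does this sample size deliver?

2.7

SE(p̂) = √[p(1−p)/n] = √[0.2500/2269] = 0.01050.
E = z × SE = 2.576 × 0.01050 = 0.02704, or 2.7 percentage points.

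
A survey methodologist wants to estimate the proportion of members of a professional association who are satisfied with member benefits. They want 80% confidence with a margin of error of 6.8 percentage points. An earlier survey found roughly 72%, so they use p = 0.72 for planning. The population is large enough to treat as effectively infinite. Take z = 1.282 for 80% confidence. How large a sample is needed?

With p = 0.72, p(1−p) = 0.2016.
n = z²·p(1−p)/E² = 1.282² × 0.2016 / 0.068² = 1.6435 × 0.2016 / 0.004624 ≈ 71.66.
Rounding up gives n = 72.

72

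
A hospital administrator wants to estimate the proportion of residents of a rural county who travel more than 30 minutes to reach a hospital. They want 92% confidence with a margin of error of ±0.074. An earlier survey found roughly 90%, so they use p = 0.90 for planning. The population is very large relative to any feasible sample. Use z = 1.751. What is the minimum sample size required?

51

With p = 0.90, p(1−p) = 0.0900.
n = z²·p(1−p)/E² = 1.751² × 0.0900 / 0.074² = 3.0660 × 0.0900 / 0.005476 ≈ 50.39.
Rounding up gives n = 51.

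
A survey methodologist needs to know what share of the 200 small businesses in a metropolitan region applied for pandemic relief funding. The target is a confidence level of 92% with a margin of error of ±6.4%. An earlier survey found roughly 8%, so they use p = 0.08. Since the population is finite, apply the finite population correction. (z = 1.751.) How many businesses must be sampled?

44

Unadjusted: n₀ = 1.751² × 0.08 × 0.92 / 0.064² ≈ 55.09, so n₀ = 56.
Finite population correction with N = 200: n = n₀ / (1 + (n₀−1)/N) = 56 / (1 + 55/200) = 56 / 1.2750 ≈ 43.92.
Rounding up, n = 44.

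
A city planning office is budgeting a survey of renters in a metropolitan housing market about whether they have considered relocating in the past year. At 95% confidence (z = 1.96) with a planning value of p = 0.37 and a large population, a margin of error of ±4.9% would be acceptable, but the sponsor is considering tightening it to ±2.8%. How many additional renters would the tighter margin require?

At ±4.9%: n = 1.96² × 0.2331 / 0.049² ≈ 372.96 → 373.
At ±2.8%: n = 1.96² × 0.2331 / 0.028² ≈ 1142.19 → 1143.
Additional respondents: 1143 − 373 = 770.

770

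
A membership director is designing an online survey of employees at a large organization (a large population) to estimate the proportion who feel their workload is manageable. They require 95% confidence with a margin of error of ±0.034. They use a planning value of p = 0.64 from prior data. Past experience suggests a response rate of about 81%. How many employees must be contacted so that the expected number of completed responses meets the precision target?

For 95% confidence, z = 1.96.
Completed interviews needed: n₀ = 1.96² × 0.2304 / 0.034² ≈ 765.66 → 766.
At an 81% response rate, contacts needed = 766 / 0.81 ≈ 945.68 → 946.

946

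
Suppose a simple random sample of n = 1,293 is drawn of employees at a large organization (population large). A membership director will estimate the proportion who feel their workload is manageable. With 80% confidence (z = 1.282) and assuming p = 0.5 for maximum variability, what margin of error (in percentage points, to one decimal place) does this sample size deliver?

1.8

SE(p̂) = √[p(1−p)/n] = √[0.2500/1293] = 0.01390.
E = z × SE = 1.282 × 0.01390 = 0.01783, or 1.8 percentage points.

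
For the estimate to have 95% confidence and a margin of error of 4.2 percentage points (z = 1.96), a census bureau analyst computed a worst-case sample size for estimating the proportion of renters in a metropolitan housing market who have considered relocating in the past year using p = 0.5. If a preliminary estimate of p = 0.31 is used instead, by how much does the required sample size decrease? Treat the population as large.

Conservative (p = 0.5): n = 1.96² × 0.25 / 0.042² ≈ 544.44 → 545.
Using p = 0.31: p(1−p) = 0.2139, so n = 1.96² × 0.2139 / 0.042² ≈ 465.83 → 466.
Reduction: 545 − 466 = 79.

79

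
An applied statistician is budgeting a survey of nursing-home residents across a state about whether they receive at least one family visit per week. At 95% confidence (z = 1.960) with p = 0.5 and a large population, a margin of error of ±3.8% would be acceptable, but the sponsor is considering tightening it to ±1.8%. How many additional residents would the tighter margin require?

2299

At ±3.8%: n = 1.960² × 0.2500 / 0.038² ≈ 665.10 → 666.
At ±1.8%: n = 1.960² × 0.2500 / 0.018² ≈ 2964.20 → 2965.
Additional respondents: 2965 − 666 = 2299.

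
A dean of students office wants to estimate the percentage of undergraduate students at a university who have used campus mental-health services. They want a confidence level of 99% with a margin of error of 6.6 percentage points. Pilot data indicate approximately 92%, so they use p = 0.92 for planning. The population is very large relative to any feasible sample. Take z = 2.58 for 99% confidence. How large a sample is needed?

With p = 0.92, p(1−p) = 0.0736.
n = z²·p(1−p)/E² = 2.58² × 0.0736 / 0.066² = 6.6564 × 0.0736 / 0.004356 ≈ 112.47.
Rounding up gives n = 113.

113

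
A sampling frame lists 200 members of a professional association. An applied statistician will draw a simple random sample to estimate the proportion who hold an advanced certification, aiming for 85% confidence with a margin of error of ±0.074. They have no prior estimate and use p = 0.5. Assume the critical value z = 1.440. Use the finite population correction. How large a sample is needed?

Unadjusted: n₀ = 1.440² × 0.50 × 0.50 / 0.074² ≈ 94.67, so n₀ = 95.
Finite population correction with N = 200: n = n₀ / (1 + (n₀−1)/N) = 95 / (1 + 94/200) = 95 / 1.4700 ≈ 64.63.
Rounding up, n = 65.

65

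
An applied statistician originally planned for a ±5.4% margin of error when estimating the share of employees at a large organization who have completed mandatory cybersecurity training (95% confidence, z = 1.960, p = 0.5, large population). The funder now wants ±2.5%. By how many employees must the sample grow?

1207

At ±5.4%: n = 1.960² × 0.2500 / 0.054² ≈ 329.36 → 330.
At ±2.5%: n = 1.960² × 0.2500 / 0.025² ≈ 1536.64 → 1537.
Additional respondents: 1537 − 330 = 1207.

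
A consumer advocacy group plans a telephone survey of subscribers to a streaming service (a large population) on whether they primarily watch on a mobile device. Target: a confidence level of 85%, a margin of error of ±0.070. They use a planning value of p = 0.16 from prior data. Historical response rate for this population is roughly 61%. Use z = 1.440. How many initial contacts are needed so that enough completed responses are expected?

Completed interviews needed: n₀ = 1.440² × 0.1344 / 0.070² ≈ 56.88 → 57.
At a 61% response rate, contacts needed = 57 / 0.61 ≈ 93.44 → 94.

94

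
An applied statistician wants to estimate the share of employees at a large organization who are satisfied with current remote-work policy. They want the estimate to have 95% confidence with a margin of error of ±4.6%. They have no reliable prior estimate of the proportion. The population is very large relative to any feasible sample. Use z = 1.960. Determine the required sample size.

With no prior estimate, use p = 0.5, giving p(1−p) = 0.25.
n = z²·p(1−p)/E² = 1.960² × 0.2500 / 0.046² = 3.8416 × 0.2500 / 0.002116 ≈ 453.88.
Rounding up gives n = 454.

454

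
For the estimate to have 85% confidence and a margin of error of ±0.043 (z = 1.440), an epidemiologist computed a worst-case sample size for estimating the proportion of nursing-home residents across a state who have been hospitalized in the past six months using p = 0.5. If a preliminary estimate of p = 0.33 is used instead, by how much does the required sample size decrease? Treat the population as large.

33

Conservative (p = 0.5): n = 1.440² × 0.25 / 0.043² ≈ 280.37 → 281.
Using p = 0.33: p(1−p) = 0.2211, so n = 1.440² × 0.2211 / 0.043² ≈ 247.96 → 248.
Reduction: 281 − 248 = 33.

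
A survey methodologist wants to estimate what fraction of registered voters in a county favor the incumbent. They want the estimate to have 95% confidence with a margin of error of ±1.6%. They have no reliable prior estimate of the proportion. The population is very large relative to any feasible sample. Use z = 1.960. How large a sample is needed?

3752

With no prior estimate, use p = 0.5, giving p(1−p) = 0.25.
n = z²·p(1−p)/E² = 1.960² × 0.2500 / 0.016² = 3.8416 × 0.2500 / 0.000256 ≈ 3751.56.
Rounding up gives n = 3752.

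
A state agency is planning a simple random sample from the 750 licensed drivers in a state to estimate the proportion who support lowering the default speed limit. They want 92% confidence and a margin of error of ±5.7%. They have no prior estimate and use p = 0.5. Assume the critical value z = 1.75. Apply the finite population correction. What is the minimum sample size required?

180

Unadjusted: n₀ = 1.75² × 0.50 × 0.50 / 0.057² ≈ 235.65, so n₀ = 236.
Finite population correction with N = 750: n = n₀ / (1 + (n₀−1)/N) = 236 / (1 + 235/750) = 236 / 1.3133 ≈ 179.70.
Rounding up, n = 180.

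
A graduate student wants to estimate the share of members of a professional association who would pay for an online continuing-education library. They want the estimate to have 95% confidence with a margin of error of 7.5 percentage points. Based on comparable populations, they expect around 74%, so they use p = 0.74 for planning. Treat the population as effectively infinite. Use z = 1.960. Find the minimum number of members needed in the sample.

With p = 0.74, p(1−p) = 0.1924.
n = z²·p(1−p)/E² = 1.960² × 0.1924 / 0.075² = 3.8416 × 0.1924 / 0.005625 ≈ 131.40.
Rounding up gives n = 132.

132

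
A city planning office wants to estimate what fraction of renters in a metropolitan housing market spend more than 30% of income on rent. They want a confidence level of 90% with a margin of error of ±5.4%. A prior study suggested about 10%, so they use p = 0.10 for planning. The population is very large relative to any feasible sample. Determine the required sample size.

For 90% confidence, z = 1.645.
With p = 0.10, p(1−p) = 0.0900.
n = z²·p(1−p)/E² = 1.645² × 0.0900 / 0.054² = 2.7060 × 0.0900 / 0.002916 ≈ 83.52.
Rounding up gives n = 84.

84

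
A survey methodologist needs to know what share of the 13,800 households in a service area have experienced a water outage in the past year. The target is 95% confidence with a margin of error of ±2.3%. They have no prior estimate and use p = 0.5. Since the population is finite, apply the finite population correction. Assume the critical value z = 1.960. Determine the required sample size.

Unadjusted: n₀ = 1.960² × 0.50 × 0.50 / 0.023² ≈ 1815.50, so n₀ = 1816.
Finite population correction with N = 13,800: n = n₀ / (1 + (n₀−1)/N) = 1816 / (1 + 1815/13800) = 1816 / 1.1315 ≈ 1604.92.
Rounding up, n = 1605.

1605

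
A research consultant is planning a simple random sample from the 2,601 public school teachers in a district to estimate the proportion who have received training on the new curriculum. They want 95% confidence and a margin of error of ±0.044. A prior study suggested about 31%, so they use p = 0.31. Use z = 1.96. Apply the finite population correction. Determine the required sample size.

Unadjusted: n₀ = 1.96² × 0.31 × 0.69 / 0.044² ≈ 424.44, so n₀ = 425.
Finite population correction with N = 2,601: n = n₀ / (1 + (n₀−1)/N) = 425 / (1 + 424/2601) = 425 / 1.1630 ≈ 365.43.
Rounding up, n = 366.

366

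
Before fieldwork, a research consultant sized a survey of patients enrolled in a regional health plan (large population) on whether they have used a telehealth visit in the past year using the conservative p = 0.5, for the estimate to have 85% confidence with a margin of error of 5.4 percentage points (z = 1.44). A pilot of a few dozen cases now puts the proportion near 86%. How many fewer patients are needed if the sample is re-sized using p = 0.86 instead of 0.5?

92

Conservative (p = 0.5): n = 1.44² × 0.25 / 0.054² ≈ 177.78 → 178.
Using p = 0.86: p(1−p) = 0.1204, so n = 1.44² × 0.1204 / 0.054² ≈ 85.62 → 86.
Reduction: 178 − 86 = 92.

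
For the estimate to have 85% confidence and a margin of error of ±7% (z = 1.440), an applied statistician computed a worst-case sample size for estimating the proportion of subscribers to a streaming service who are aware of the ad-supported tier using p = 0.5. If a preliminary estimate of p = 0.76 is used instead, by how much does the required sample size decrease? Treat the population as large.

28

Conservative (p = 0.5): n = 1.440² × 0.25 / 0.070² ≈ 105.80 → 106.
Using p = 0.76: p(1−p) = 0.1824, so n = 1.440² × 0.1824 / 0.070² ≈ 77.19 → 78.
Reduction: 106 − 78 = 28.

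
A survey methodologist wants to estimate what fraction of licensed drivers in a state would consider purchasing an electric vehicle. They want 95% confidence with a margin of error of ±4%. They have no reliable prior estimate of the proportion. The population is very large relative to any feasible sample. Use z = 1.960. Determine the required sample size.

With no prior estimate, use p = 0.5, giving p(1−p) = 0.25.
n = z²·p(1−p)/E² = 1.960² × 0.2500 / 0.040² = 3.8416 × 0.2500 / 0.001600 ≈ 600.25.
Rounding up gives n = 601.

601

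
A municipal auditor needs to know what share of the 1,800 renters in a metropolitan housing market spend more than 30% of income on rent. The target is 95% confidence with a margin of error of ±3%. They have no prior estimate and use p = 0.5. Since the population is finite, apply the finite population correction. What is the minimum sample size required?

671

For 95% confidence, z = 1.96.
Unadjusted: n₀ = 1.96² × 0.50 × 0.50 / 0.030² ≈ 1067.11, so n₀ = 1068.
Finite population correction with N = 1,800: n = n₀ / (1 + (n₀−1)/N) = 1068 / (1 + 1067/1800) = 1068 / 1.5928 ≈ 670.53.
Rounding up, n = 671.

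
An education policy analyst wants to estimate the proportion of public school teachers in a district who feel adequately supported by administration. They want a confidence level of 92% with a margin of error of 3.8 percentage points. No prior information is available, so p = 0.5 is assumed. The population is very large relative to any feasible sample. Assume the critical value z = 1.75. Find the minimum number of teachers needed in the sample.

531

With p = 0.5, p(1−p) = 0.25.
n = z²·p(1−p)/E² = 1.75² × 0.2500 / 0.038² = 3.0625 × 0.2500 / 0.001444 ≈ 530.21.
Rounding up gives n = 531.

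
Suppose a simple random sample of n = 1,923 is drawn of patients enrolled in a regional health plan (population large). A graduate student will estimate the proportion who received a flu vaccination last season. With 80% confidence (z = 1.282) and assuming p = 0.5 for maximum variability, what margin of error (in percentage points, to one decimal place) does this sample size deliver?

1.5

SE(p̂) = √[p(1−p)/n] = √[0.2500/1923] = 0.01140.
E = z × SE = 1.282 × 0.01140 = 0.01462, or 1.5 percentage points.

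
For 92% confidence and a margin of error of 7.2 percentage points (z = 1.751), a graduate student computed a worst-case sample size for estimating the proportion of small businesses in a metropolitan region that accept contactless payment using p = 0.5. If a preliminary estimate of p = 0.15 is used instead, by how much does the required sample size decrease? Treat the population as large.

Conservative (p = 0.5): n = 1.751² × 0.25 / 0.072² ≈ 147.86 → 148.
Using p = 0.15: p(1−p) = 0.1275, so n = 1.751² × 0.1275 / 0.072² ≈ 75.41 → 76.
Reduction: 148 − 76 = 72.

72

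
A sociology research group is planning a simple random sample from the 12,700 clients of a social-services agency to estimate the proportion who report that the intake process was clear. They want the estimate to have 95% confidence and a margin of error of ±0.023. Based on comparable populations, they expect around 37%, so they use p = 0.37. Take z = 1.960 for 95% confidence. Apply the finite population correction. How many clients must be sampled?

1494

Unadjusted: n₀ = 1.960² × 0.37 × 0.63 / 0.023² ≈ 1692.77, so n₀ = 1693.
Finite population correction with N = 12,700: n = n₀ / (1 + (n₀−1)/N) = 1693 / (1 + 1692/12700) = 1693 / 1.1332 ≈ 1493.96.
Rounding up, n = 1494.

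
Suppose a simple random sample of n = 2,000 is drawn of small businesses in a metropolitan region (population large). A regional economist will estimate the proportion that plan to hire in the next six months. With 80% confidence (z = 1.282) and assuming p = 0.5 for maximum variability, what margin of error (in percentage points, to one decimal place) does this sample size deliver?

SE(p̂) = √[p(1−p)/n] = √[0.2500/2000] = 0.01118.
E = z × SE = 1.282 × 0.01118 = 0.01433, or 1.4 percentage points.

1.4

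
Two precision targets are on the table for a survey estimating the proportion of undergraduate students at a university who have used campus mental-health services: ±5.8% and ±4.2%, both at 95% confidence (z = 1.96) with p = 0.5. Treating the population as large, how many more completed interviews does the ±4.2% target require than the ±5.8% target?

At ±5.8%: n = 1.96² × 0.2500 / 0.058² ≈ 285.49 → 286.
At ±4.2%: n = 1.96² × 0.2500 / 0.042² ≈ 544.44 → 545.
Additional respondents: 545 − 286 = 259.

259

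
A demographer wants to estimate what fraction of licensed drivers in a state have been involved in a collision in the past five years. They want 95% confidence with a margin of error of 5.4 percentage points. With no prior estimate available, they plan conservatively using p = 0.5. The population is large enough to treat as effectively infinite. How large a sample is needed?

330

For 95% confidence, z = 1.960.
With p = 0.5, p(1−p) = 0.25.
n = z²·p(1−p)/E² = 1.960² × 0.2500 / 0.054² = 3.8416 × 0.2500 / 0.002916 ≈ 329.36.
Rounding up gives n = 330.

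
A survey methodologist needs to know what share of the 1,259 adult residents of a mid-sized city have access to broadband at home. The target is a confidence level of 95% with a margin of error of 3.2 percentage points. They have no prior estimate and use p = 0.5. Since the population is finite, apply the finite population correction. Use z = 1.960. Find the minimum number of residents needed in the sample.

538

Unadjusted: n₀ = 1.960² × 0.50 × 0.50 / 0.032² ≈ 937.89, so n₀ = 938.
Finite population correction with N = 1,259: n = n₀ / (1 + (n₀−1)/N) = 938 / (1 + 937/1259) = 938 / 1.7442 ≈ 537.77.
Rounding up, n = 538.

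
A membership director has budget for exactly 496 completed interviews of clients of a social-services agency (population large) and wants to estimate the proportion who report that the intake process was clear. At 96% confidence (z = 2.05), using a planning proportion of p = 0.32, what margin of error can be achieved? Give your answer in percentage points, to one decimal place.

4.3

SE(p̂) = √[p(1−p)/n] = √[0.2176/496] = 0.02095.
E = z × SE = 2.05 × 0.02095 = 0.04294, or 4.3 percentage points.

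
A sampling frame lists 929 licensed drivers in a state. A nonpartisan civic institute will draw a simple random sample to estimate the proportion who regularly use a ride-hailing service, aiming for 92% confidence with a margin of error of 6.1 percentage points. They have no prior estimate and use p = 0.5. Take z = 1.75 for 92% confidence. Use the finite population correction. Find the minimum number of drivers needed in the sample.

Unadjusted: n₀ = 1.75² × 0.50 × 0.50 / 0.061² ≈ 205.76, so n₀ = 206.
Finite population correction with N = 929: n = n₀ / (1 + (n₀−1)/N) = 206 / (1 + 205/929) = 206 / 1.2207 ≈ 168.76.
Rounding up, n = 169.

169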